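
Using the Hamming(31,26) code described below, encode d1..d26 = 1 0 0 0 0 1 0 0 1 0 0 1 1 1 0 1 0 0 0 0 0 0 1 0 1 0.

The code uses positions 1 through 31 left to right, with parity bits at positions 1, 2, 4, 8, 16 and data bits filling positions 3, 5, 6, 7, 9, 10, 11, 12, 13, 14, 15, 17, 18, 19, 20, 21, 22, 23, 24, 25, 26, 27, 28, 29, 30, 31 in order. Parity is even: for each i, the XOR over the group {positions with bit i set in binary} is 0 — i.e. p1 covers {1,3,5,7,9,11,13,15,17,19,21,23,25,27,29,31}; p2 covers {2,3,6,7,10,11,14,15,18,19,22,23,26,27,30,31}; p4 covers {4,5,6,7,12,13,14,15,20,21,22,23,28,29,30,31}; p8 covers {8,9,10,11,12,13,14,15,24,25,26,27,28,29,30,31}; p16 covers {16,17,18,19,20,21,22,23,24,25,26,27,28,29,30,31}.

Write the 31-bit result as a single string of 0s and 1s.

Place data at non-parity positions: p1 p2 1 p4 0 0 0 p8 0 1 0 0 1 0 0 p16 1 1 1 0 1 0 0 0 0 0 0 1 0 1 0
p1 (pos 1,3,5,7,9,11,13,15,17,19,21,23,25,27,29,31): XOR of data positions = 1⊕0⊕0⊕0⊕0⊕1⊕0⊕1⊕1⊕1⊕0⊕0⊕0⊕0⊕0 = 1
p2 (pos 2,3,6,7,10,11,14,15,18,19,22,23,26,27,30,31): XOR of data positions = 1⊕0⊕0⊕1⊕0⊕0⊕0⊕1⊕1⊕0⊕0⊕0⊕0⊕1⊕0 = 1
p4 (pos 4,5,6,7,12,13,14,15,20,21,22,23,28,29,30,31): XOR of data positions = 0⊕0⊕0⊕0⊕1⊕0⊕0⊕0⊕1⊕0⊕0⊕1⊕0⊕1⊕0 = 0
p8 (pos 8,9,10,11,12,13,14,15,24,25,26,27,28,29,30,31): XOR of data positions = 0⊕1⊕0⊕0⊕1⊕0⊕0⊕0⊕0⊕0⊕0⊕1⊕0⊕1⊕0 = 0
p16 (pos 16,17,18,19,20,21,22,23,24,25,26,27,28,29,30,31): XOR of data positions = 1⊕1⊕1⊕0⊕1⊕0⊕0⊕0⊕0⊕0⊕0⊕1⊕0⊕1⊕0 = 0
Codeword: 1110000001001000111010000001010

1110000001001000111010000001010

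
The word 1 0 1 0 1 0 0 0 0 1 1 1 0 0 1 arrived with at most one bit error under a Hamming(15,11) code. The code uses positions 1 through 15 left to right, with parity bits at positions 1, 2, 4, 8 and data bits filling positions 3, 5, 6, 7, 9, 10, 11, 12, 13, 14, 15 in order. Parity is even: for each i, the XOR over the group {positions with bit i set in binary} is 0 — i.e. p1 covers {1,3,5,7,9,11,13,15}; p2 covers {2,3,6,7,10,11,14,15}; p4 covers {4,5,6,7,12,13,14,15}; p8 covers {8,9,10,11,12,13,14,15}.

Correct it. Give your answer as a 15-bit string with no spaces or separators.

s1 (pos 1,3,5,7,9,11,13,15): 1⊕1⊕1⊕0⊕0⊕1⊕0⊕1 = 1
s2 (pos 2,3,6,7,10,11,14,15): 0⊕1⊕0⊕0⊕1⊕1⊕0⊕1 = 0
s4 (pos 4,5,6,7,12,13,14,15): 0⊕1⊕0⊕0⊕1⊕0⊕0⊕1 = 1
s8 (pos 8,9,10,11,12,13,14,15): 0⊕0⊕1⊕1⊕1⊕0⊕0⊕1 = 0
Syndrome s8…s1 = 0101 → error at position 5.
Flip position 5: 101010000111001 → 101000000111001

101000000111001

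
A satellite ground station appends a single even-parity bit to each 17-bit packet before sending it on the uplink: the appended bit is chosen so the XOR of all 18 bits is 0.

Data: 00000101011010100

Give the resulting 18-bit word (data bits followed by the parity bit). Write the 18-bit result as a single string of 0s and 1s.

XOR of the 17 data bits: 0⊕0⊕0⊕0⊕0⊕1⊕0⊕1⊕0⊕1⊕1⊕0⊕1⊕0⊕1⊕0⊕0 = 0
Parity bit = 0 (so all 18 bits XOR to 0).

000001010110101000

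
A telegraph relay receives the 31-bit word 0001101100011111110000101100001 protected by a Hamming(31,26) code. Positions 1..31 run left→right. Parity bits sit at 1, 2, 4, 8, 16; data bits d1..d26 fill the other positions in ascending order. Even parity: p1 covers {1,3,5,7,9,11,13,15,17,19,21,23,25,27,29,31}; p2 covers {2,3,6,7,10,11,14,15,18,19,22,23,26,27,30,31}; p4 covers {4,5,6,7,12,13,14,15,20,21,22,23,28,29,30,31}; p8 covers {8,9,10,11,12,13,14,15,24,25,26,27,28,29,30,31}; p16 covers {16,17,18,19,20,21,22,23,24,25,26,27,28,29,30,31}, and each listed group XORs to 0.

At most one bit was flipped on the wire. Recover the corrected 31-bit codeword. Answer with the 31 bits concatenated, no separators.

0001101100011111110001101100001

s1 (pos 1,3,5,7,9,11,13,15,17,19,21,23,25,27,29,31): 0⊕0⊕1⊕1⊕0⊕0⊕1⊕1⊕1⊕0⊕0⊕1⊕1⊕0⊕0⊕1 = 0
s2 (pos 2,3,6,7,10,11,14,15,18,19,22,23,26,27,30,31): 0⊕0⊕0⊕1⊕0⊕0⊕1⊕1⊕1⊕0⊕0⊕1⊕1⊕0⊕0⊕1 = 1
s4 (pos 4,5,6,7,12,13,14,15,20,21,22,23,28,29,30,31): 1⊕1⊕0⊕1⊕1⊕1⊕1⊕1⊕0⊕0⊕0⊕1⊕0⊕0⊕0⊕1 = 1
s8 (pos 8,9,10,11,12,13,14,15,24,25,26,27,28,29,30,31): 1⊕0⊕0⊕0⊕1⊕1⊕1⊕1⊕0⊕1⊕1⊕0⊕0⊕0⊕0⊕1 = 0
s16 (pos 16,17,18,19,20,21,22,23,24,25,26,27,28,29,30,31): 1⊕1⊕1⊕0⊕0⊕0⊕0⊕1⊕0⊕1⊕1⊕0⊕0⊕0⊕0⊕1 = 1
Syndrome s16…s1 = 10110 → error at position 22.
Flip position 22: 0001101100011111110000101100001 → 0001101100011111110001101100001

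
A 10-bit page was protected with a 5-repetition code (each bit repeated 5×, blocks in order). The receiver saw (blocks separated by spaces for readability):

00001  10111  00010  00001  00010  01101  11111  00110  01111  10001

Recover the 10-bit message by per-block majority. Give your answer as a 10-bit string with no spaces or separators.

Block 1 (00001): 1 one → 0
Block 2 (10111): 4 ones → 1
Block 3 (00010): 1 one → 0
Block 4 (00001): 1 one → 0
Block 5 (00010): 1 one → 0
Block 6 (01101): 3 ones → 1
Block 7 (11111): 5 ones → 1
Block 8 (00110): 2 ones → 0
Block 9 (01111): 4 ones → 1
Block 10 (10001): 2 ones → 0

0100011010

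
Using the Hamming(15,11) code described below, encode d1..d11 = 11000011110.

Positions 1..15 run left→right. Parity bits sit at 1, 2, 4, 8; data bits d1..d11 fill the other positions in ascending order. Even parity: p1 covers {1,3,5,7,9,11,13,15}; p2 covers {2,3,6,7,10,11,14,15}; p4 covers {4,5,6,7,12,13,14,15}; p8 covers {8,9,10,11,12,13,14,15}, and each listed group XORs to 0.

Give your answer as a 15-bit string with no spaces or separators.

011010000011110

Place data at non-parity positions: p1 p2 1 p4 1 0 0 p8 0 0 1 1 1 1 0
p1 (pos 1,3,5,7,9,11,13,15): XOR of data positions = 1⊕1⊕0⊕0⊕1⊕1⊕0 = 0
p2 (pos 2,3,6,7,10,11,14,15): XOR of data positions = 1⊕0⊕0⊕0⊕1⊕1⊕0 = 1
p4 (pos 4,5,6,7,12,13,14,15): XOR of data positions = 1⊕0⊕0⊕1⊕1⊕1⊕0 = 0
p8 (pos 8,9,10,11,12,13,14,15): XOR of data positions = 0⊕0⊕1⊕1⊕1⊕1⊕0 = 0
Codeword: 011010000011110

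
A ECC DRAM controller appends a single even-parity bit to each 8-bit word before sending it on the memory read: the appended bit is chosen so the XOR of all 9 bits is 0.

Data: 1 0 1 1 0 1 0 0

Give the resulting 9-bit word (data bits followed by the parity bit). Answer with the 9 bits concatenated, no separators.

XOR of the 8 data bits: 1⊕0⊕1⊕1⊕0⊕1⊕0⊕0 = 0
Parity bit = 0 (so all 9 bits XOR to 0).

101101000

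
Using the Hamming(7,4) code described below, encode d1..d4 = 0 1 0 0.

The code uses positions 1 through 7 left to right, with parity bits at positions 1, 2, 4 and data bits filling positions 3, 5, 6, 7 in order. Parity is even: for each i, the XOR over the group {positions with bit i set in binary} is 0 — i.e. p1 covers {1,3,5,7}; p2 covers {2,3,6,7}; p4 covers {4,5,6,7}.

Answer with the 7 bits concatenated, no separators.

1001100

Place data at non-parity positions: p1 p2 0 p4 1 0 0
p1 (pos 1,3,5,7): XOR of data positions = 0⊕1⊕0 = 1
p2 (pos 2,3,6,7): XOR of data positions = 0⊕0⊕0 = 0
p4 (pos 4,5,6,7): XOR of data positions = 1⊕0⊕0 = 1
Codeword: 1001100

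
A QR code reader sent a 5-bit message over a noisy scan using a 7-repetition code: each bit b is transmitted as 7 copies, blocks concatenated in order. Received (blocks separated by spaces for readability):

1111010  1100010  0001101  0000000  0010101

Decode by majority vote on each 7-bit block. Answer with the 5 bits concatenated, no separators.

Block 1 (1111010): 5 ones → 1
Block 2 (1100010): 3 ones → 0
Block 3 (0001101): 3 ones → 0
Block 4 (0000000): 0 ones → 0
Block 5 (0010101): 3 ones → 0

10000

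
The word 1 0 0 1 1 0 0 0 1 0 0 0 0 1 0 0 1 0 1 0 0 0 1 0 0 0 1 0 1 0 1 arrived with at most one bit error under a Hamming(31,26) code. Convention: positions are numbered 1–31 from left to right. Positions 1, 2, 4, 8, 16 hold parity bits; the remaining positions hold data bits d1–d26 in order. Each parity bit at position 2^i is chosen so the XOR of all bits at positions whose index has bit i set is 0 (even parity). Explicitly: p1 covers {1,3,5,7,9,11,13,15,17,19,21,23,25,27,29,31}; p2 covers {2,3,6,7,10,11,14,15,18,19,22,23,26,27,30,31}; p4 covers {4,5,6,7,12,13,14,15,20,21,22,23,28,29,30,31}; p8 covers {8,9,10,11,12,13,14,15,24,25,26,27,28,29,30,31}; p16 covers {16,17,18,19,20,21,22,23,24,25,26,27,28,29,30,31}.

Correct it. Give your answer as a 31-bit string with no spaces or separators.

1001100010100100101000100010101

s1 (pos 1,3,5,7,9,11,13,15,17,19,21,23,25,27,29,31): 1⊕0⊕1⊕0⊕1⊕0⊕0⊕0⊕1⊕1⊕0⊕1⊕0⊕1⊕1⊕1 = 1
s2 (pos 2,3,6,7,10,11,14,15,18,19,22,23,26,27,30,31): 0⊕0⊕0⊕0⊕0⊕0⊕1⊕0⊕0⊕1⊕0⊕1⊕0⊕1⊕0⊕1 = 1
s4 (pos 4,5,6,7,12,13,14,15,20,21,22,23,28,29,30,31): 1⊕1⊕0⊕0⊕0⊕0⊕1⊕0⊕0⊕0⊕0⊕1⊕0⊕1⊕0⊕1 = 0
s8 (pos 8,9,10,11,12,13,14,15,24,25,26,27,28,29,30,31): 0⊕1⊕0⊕0⊕0⊕0⊕1⊕0⊕0⊕0⊕0⊕1⊕0⊕1⊕0⊕1 = 1
s16 (pos 16,17,18,19,20,21,22,23,24,25,26,27,28,29,30,31): 0⊕1⊕0⊕1⊕0⊕0⊕0⊕1⊕0⊕0⊕0⊕1⊕0⊕1⊕0⊕1 = 0
Syndrome s16…s1 = 01011 → error at position 11.
Flip position 11: 1001100010000100101000100010101 → 1001100010100100101000100010101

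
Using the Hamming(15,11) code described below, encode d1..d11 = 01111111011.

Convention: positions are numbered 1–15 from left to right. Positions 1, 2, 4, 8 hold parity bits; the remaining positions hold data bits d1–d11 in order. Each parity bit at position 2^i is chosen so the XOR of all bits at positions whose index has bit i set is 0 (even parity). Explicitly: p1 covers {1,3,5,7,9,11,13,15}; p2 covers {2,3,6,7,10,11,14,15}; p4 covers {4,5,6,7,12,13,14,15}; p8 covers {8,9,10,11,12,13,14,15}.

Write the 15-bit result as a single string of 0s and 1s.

100011101111011

Place data at non-parity positions: p1 p2 0 p4 1 1 1 p8 1 1 1 1 0 1 1
p1 (pos 1,3,5,7,9,11,13,15): XOR of data positions = 0⊕1⊕1⊕1⊕1⊕0⊕1 = 1
p2 (pos 2,3,6,7,10,11,14,15): XOR of data positions = 0⊕1⊕1⊕1⊕1⊕1⊕1 = 0
p4 (pos 4,5,6,7,12,13,14,15): XOR of data positions = 1⊕1⊕1⊕1⊕0⊕1⊕1 = 0
p8 (pos 8,9,10,11,12,13,14,15): XOR of data positions = 1⊕1⊕1⊕1⊕0⊕1⊕1 = 0
Codeword: 100011101111011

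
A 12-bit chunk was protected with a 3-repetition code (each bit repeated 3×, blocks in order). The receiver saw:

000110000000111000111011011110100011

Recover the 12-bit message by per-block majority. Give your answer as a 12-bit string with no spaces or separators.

010010111101

Block 1 (000): 0 ones → 0
Block 2 (110): 2 ones → 1
Block 3 (000): 0 ones → 0
Block 4 (000): 0 ones → 0
Block 5 (111): 3 ones → 1
Block 6 (000): 0 ones → 0
Block 7 (111): 3 ones → 1
Block 8 (011): 2 ones → 1
Block 9 (011): 2 ones → 1
Block 10 (110): 2 ones → 1
Block 11 (100): 1 one → 0
Block 12 (011): 2 ones → 1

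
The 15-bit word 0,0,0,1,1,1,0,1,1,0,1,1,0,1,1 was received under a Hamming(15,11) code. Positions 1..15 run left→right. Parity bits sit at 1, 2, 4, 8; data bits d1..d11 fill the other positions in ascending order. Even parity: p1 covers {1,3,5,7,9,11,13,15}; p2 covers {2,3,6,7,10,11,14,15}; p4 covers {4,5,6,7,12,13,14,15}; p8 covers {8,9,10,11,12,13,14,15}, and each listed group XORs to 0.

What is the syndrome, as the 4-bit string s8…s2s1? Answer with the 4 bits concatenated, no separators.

s1 (pos 1,3,5,7,9,11,13,15): 0⊕0⊕1⊕0⊕1⊕1⊕0⊕1 = 0
s2 (pos 2,3,6,7,10,11,14,15): 0⊕0⊕1⊕0⊕0⊕1⊕1⊕1 = 0
s4 (pos 4,5,6,7,12,13,14,15): 1⊕1⊕1⊕0⊕1⊕0⊕1⊕1 = 0
s8 (pos 8,9,10,11,12,13,14,15): 1⊕1⊕0⊕1⊕1⊕0⊕1⊕1 = 0
Syndrome s8…s1 = 0000 → no error.

0000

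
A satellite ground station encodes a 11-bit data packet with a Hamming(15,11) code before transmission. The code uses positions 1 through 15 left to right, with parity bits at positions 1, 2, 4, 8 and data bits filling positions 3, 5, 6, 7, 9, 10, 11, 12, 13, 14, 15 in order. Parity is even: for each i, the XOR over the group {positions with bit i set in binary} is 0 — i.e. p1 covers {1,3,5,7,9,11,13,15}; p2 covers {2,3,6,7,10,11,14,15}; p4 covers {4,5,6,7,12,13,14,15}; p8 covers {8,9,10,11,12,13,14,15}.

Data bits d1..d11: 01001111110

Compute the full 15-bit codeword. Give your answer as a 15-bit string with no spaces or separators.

Place data at non-parity positions: p1 p2 0 p4 1 0 0 p8 1 1 1 1 1 1 0
p1 (pos 1,3,5,7,9,11,13,15): XOR of data positions = 0⊕1⊕0⊕1⊕1⊕1⊕0 = 0
p2 (pos 2,3,6,7,10,11,14,15): XOR of data positions = 0⊕0⊕0⊕1⊕1⊕1⊕0 = 1
p4 (pos 4,5,6,7,12,13,14,15): XOR of data positions = 1⊕0⊕0⊕1⊕1⊕1⊕0 = 0
p8 (pos 8,9,10,11,12,13,14,15): XOR of data positions = 1⊕1⊕1⊕1⊕1⊕1⊕0 = 0
Codeword: 010010001111110

010010001111110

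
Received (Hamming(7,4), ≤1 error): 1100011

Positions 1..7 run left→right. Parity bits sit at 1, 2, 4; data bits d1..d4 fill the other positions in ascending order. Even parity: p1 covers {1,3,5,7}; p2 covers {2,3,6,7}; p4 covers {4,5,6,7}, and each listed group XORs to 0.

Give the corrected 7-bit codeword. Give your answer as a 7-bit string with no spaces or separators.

s1 (pos 1,3,5,7): 1⊕0⊕0⊕1 = 0
s2 (pos 2,3,6,7): 1⊕0⊕1⊕1 = 1
s4 (pos 4,5,6,7): 0⊕0⊕1⊕1 = 0
Syndrome s4…s1 = 010 → error at position 2.
Flip position 2: 1100011 → 1000011

1000011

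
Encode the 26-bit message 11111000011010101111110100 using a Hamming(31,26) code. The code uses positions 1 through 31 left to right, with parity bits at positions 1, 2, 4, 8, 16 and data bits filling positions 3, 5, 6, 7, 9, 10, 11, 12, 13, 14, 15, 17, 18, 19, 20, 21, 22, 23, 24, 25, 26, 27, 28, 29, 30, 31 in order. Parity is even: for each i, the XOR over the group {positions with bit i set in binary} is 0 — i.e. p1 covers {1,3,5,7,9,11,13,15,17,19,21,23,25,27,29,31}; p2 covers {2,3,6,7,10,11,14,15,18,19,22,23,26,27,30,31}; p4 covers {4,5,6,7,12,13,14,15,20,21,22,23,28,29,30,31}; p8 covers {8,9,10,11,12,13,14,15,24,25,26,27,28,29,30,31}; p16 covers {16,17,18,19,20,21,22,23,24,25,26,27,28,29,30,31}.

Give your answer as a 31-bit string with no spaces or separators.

1011111010000111010101111110100

Place data at non-parity positions: p1 p2 1 p4 1 1 1 p8 1 0 0 0 0 1 1 p16 0 1 0 1 0 1 1 1 1 1 1 0 1 0 0
p1 (pos 1,3,5,7,9,11,13,15,17,19,21,23,25,27,29,31): XOR of data positions = 1⊕1⊕1⊕1⊕0⊕0⊕1⊕0⊕0⊕0⊕1⊕1⊕1⊕1⊕0 = 1
p2 (pos 2,3,6,7,10,11,14,15,18,19,22,23,26,27,30,31): XOR of data positions = 1⊕1⊕1⊕0⊕0⊕1⊕1⊕1⊕0⊕1⊕1⊕1⊕1⊕0⊕0 = 0
p4 (pos 4,5,6,7,12,13,14,15,20,21,22,23,28,29,30,31): XOR of data positions = 1⊕1⊕1⊕0⊕0⊕1⊕1⊕1⊕0⊕1⊕1⊕0⊕1⊕0⊕0 = 1
p8 (pos 8,9,10,11,12,13,14,15,24,25,26,27,28,29,30,31): XOR of data positions = 1⊕0⊕0⊕0⊕0⊕1⊕1⊕1⊕1⊕1⊕1⊕0⊕1⊕0⊕0 = 0
p16 (pos 16,17,18,19,20,21,22,23,24,25,26,27,28,29,30,31): XOR of data positions = 0⊕1⊕0⊕1⊕0⊕1⊕1⊕1⊕1⊕1⊕1⊕0⊕1⊕0⊕0 = 1
Codeword: 1011111010000111010101111110100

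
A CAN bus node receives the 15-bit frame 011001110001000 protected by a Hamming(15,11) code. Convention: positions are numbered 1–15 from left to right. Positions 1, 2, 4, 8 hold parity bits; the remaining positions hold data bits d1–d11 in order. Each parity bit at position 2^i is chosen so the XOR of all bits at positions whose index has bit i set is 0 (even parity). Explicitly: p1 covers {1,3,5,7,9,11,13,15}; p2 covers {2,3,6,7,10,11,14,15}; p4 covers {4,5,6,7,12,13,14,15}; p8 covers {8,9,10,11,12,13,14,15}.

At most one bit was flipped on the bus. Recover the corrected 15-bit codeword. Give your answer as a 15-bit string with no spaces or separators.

011101110001000

s1 (pos 1,3,5,7,9,11,13,15): 0⊕1⊕0⊕1⊕0⊕0⊕0⊕0 = 0
s2 (pos 2,3,6,7,10,11,14,15): 1⊕1⊕1⊕1⊕0⊕0⊕0⊕0 = 0
s4 (pos 4,5,6,7,12,13,14,15): 0⊕0⊕1⊕1⊕1⊕0⊕0⊕0 = 1
s8 (pos 8,9,10,11,12,13,14,15): 1⊕0⊕0⊕0⊕1⊕0⊕0⊕0 = 0
Syndrome s8…s1 = 0100 → error at position 4.
Flip position 4: 011001110001000 → 011101110001000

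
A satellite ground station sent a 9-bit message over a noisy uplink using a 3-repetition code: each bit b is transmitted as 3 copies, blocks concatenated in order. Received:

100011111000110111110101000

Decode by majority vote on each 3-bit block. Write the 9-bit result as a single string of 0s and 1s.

Block 1 (100): 1 one → 0
Block 2 (011): 2 ones → 1
Block 3 (111): 3 ones → 1
Block 4 (000): 0 ones → 0
Block 5 (110): 2 ones → 1
Block 6 (111): 3 ones → 1
Block 7 (110): 2 ones → 1
Block 8 (101): 2 ones → 1
Block 9 (000): 0 ones → 0

011011110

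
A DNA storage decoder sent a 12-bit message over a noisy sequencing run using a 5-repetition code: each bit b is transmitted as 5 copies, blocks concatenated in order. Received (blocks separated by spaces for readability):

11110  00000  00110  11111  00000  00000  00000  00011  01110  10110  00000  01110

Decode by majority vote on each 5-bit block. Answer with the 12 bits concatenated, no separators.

100100001101

Block 1 (11110): 4 ones → 1
Block 2 (00000): 0 ones → 0
Block 3 (00110): 2 ones → 0
Block 4 (11111): 5 ones → 1
Block 5 (00000): 0 ones → 0
Block 6 (00000): 0 ones → 0
Block 7 (00000): 0 ones → 0
Block 8 (00011): 2 ones → 0
Block 9 (01110): 3 ones → 1
Block 10 (10110): 3 ones → 1
Block 11 (00000): 0 ones → 0
Block 12 (01110): 3 ones → 1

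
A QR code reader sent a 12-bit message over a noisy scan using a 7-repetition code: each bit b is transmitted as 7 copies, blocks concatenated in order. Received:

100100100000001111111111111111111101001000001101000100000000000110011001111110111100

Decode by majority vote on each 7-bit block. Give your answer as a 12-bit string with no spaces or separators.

001110000111

Block 1 (1001001): 3 ones → 0
Block 2 (0000000): 0 ones → 0
Block 3 (1111111): 7 ones → 1
Block 4 (1111111): 7 ones → 1
Block 5 (1111110): 6 ones → 1
Block 6 (1001000): 2 ones → 0
Block 7 (0011010): 3 ones → 0
Block 8 (0010000): 1 one → 0
Block 9 (0000000): 0 ones → 0
Block 10 (1100110): 4 ones → 1
Block 11 (0111111): 6 ones → 1
Block 12 (0111100): 4 ones → 1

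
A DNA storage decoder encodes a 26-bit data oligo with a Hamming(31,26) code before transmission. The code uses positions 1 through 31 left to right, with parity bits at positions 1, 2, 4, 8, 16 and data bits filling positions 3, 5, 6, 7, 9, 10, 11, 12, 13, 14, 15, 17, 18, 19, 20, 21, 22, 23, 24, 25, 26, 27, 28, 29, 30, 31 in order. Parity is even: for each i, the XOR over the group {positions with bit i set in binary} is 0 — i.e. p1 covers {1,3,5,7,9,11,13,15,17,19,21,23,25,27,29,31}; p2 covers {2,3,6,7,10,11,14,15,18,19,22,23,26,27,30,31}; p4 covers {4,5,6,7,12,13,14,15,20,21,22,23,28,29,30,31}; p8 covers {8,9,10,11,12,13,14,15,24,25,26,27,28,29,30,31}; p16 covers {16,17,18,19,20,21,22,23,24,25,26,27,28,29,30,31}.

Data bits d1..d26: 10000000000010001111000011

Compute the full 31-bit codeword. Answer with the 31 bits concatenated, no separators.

Place data at non-parity positions: p1 p2 1 p4 0 0 0 p8 0 0 0 0 0 0 0 p16 0 1 0 0 0 1 1 1 1 0 0 0 0 1 1
p1 (pos 1,3,5,7,9,11,13,15,17,19,21,23,25,27,29,31): XOR of data positions = 1⊕0⊕0⊕0⊕0⊕0⊕0⊕0⊕0⊕0⊕1⊕1⊕0⊕0⊕1 = 0
p2 (pos 2,3,6,7,10,11,14,15,18,19,22,23,26,27,30,31): XOR of data positions = 1⊕0⊕0⊕0⊕0⊕0⊕0⊕1⊕0⊕1⊕1⊕0⊕0⊕1⊕1 = 0
p4 (pos 4,5,6,7,12,13,14,15,20,21,22,23,28,29,30,31): XOR of data positions = 0⊕0⊕0⊕0⊕0⊕0⊕0⊕0⊕0⊕1⊕1⊕0⊕0⊕1⊕1 = 0
p8 (pos 8,9,10,11,12,13,14,15,24,25,26,27,28,29,30,31): XOR of data positions = 0⊕0⊕0⊕0⊕0⊕0⊕0⊕1⊕1⊕0⊕0⊕0⊕0⊕1⊕1 = 0
p16 (pos 16,17,18,19,20,21,22,23,24,25,26,27,28,29,30,31): XOR of data positions = 0⊕1⊕0⊕0⊕0⊕1⊕1⊕1⊕1⊕0⊕0⊕0⊕0⊕1⊕1 = 1
Codeword: 0010000000000001010001111000011

0010000000000001010001111000011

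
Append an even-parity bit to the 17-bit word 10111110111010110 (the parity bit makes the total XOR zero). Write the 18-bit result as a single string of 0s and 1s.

XOR of the 17 data bits: 1⊕0⊕1⊕1⊕1⊕1⊕1⊕0⊕1⊕1⊕1⊕0⊕1⊕0⊕1⊕1⊕0 = 0
Parity bit = 0 (so all 18 bits XOR to 0).

101111101110101100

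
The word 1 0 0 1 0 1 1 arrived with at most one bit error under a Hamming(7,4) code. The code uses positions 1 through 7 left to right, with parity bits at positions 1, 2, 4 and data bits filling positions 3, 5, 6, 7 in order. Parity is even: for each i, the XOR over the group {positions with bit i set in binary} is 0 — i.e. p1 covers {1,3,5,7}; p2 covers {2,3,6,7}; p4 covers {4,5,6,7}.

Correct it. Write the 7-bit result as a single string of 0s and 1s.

1000011

s1 (pos 1,3,5,7): 1⊕0⊕0⊕1 = 0
s2 (pos 2,3,6,7): 0⊕0⊕1⊕1 = 0
s4 (pos 4,5,6,7): 1⊕0⊕1⊕1 = 1
Syndrome s4…s1 = 100 → error at position 4.
Flip position 4: 1001011 → 1000011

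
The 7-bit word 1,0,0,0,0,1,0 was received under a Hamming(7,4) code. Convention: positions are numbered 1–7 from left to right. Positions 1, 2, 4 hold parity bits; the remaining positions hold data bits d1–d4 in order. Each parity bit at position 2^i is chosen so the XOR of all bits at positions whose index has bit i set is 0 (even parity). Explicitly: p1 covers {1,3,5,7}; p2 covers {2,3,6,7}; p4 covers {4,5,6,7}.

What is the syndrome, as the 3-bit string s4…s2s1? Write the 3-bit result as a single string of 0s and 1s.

s1 (pos 1,3,5,7): 1⊕0⊕0⊕0 = 1
s2 (pos 2,3,6,7): 0⊕0⊕1⊕0 = 1
s4 (pos 4,5,6,7): 0⊕0⊕1⊕0 = 1
Syndrome s4…s1 = 111 → error at position 7.

111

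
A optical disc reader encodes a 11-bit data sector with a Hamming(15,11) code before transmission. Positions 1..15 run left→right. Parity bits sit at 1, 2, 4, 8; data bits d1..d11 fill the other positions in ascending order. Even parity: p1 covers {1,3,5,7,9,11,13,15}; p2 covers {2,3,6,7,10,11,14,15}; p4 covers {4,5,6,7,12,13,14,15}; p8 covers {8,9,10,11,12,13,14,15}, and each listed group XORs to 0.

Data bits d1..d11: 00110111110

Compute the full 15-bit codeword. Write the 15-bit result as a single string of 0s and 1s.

Place data at non-parity positions: p1 p2 0 p4 0 1 1 p8 0 1 1 1 1 1 0
p1 (pos 1,3,5,7,9,11,13,15): XOR of data positions = 0⊕0⊕1⊕0⊕1⊕1⊕0 = 1
p2 (pos 2,3,6,7,10,11,14,15): XOR of data positions = 0⊕1⊕1⊕1⊕1⊕1⊕0 = 1
p4 (pos 4,5,6,7,12,13,14,15): XOR of data positions = 0⊕1⊕1⊕1⊕1⊕1⊕0 = 1
p8 (pos 8,9,10,11,12,13,14,15): XOR of data positions = 0⊕1⊕1⊕1⊕1⊕1⊕0 = 1
Codeword: 110101110111110

110101110111110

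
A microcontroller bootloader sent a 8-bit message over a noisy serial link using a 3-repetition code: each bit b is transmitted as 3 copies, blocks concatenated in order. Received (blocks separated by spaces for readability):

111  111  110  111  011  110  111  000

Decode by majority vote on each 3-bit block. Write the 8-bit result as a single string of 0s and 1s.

11111110

Block 1 (111): 3 ones → 1
Block 2 (111): 3 ones → 1
Block 3 (110): 2 ones → 1
Block 4 (111): 3 ones → 1
Block 5 (011): 2 ones → 1
Block 6 (110): 2 ones → 1
Block 7 (111): 3 ones → 1
Block 8 (000): 0 ones → 0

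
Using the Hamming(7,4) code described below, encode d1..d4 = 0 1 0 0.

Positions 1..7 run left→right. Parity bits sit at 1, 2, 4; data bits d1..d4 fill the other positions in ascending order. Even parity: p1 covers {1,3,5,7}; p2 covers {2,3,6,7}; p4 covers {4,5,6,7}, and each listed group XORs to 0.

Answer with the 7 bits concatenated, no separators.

1001100

Place data at non-parity positions: p1 p2 0 p4 1 0 0
p1 (pos 1,3,5,7): XOR of data positions = 0⊕1⊕0 = 1
p2 (pos 2,3,6,7): XOR of data positions = 0⊕0⊕0 = 0
p4 (pos 4,5,6,7): XOR of data positions = 1⊕0⊕0 = 1
Codeword: 1001100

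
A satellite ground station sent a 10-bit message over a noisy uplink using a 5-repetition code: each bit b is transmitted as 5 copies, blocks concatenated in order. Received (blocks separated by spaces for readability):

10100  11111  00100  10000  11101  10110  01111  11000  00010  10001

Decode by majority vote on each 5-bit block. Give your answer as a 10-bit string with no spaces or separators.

0100111000

Block 1 (10100): 2 ones → 0
Block 2 (11111): 5 ones → 1
Block 3 (00100): 1 one → 0
Block 4 (10000): 1 one → 0
Block 5 (11101): 4 ones → 1
Block 6 (10110): 3 ones → 1
Block 7 (01111): 4 ones → 1
Block 8 (11000): 2 ones → 0
Block 9 (00010): 1 one → 0
Block 10 (10001): 2 ones → 0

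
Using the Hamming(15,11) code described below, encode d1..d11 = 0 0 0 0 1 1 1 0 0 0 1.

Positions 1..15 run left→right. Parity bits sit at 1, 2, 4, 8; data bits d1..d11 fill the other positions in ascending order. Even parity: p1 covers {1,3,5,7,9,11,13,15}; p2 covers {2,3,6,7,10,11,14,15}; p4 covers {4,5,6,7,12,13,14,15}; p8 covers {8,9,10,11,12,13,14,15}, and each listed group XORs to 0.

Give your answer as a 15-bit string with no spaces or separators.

Place data at non-parity positions: p1 p2 0 p4 0 0 0 p8 1 1 1 0 0 0 1
p1 (pos 1,3,5,7,9,11,13,15): XOR of data positions = 0⊕0⊕0⊕1⊕1⊕0⊕1 = 1
p2 (pos 2,3,6,7,10,11,14,15): XOR of data positions = 0⊕0⊕0⊕1⊕1⊕0⊕1 = 1
p4 (pos 4,5,6,7,12,13,14,15): XOR of data positions = 0⊕0⊕0⊕0⊕0⊕0⊕1 = 1
p8 (pos 8,9,10,11,12,13,14,15): XOR of data positions = 1⊕1⊕1⊕0⊕0⊕0⊕1 = 0
Codeword: 110100001110001

110100001110001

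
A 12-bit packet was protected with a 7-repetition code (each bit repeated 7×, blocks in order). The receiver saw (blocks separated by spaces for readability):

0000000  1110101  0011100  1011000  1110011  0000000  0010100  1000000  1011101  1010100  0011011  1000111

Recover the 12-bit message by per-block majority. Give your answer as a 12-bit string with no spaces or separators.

Block 1 (0000000): 0 ones → 0
Block 2 (1110101): 5 ones → 1
Block 3 (0011100): 3 ones → 0
Block 4 (1011000): 3 ones → 0
Block 5 (1110011): 5 ones → 1
Block 6 (0000000): 0 ones → 0
Block 7 (0010100): 2 ones → 0
Block 8 (1000000): 1 one → 0
Block 9 (1011101): 5 ones → 1
Block 10 (1010100): 3 ones → 0
Block 11 (0011011): 4 ones → 1
Block 12 (1000111): 4 ones → 1

010010001011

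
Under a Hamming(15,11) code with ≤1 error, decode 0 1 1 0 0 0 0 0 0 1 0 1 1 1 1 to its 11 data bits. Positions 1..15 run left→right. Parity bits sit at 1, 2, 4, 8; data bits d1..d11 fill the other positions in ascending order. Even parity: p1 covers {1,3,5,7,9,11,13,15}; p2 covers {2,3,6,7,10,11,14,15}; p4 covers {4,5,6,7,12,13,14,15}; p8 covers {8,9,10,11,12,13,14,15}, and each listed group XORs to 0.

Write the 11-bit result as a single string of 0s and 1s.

10000111111

s1 (pos 1,3,5,7,9,11,13,15): 0⊕1⊕0⊕0⊕0⊕0⊕1⊕1 = 1
s2 (pos 2,3,6,7,10,11,14,15): 1⊕1⊕0⊕0⊕1⊕0⊕1⊕1 = 1
s4 (pos 4,5,6,7,12,13,14,15): 0⊕0⊕0⊕0⊕1⊕1⊕1⊕1 = 0
s8 (pos 8,9,10,11,12,13,14,15): 0⊕0⊕1⊕0⊕1⊕1⊕1⊕1 = 1
Syndrome s8…s1 = 1011 → error at position 11.
Flip position 11: 011000000101111 → 011000000111111
Read data bits from positions 3,5,6,7,9,10,11,12,13,14,15: 10000111111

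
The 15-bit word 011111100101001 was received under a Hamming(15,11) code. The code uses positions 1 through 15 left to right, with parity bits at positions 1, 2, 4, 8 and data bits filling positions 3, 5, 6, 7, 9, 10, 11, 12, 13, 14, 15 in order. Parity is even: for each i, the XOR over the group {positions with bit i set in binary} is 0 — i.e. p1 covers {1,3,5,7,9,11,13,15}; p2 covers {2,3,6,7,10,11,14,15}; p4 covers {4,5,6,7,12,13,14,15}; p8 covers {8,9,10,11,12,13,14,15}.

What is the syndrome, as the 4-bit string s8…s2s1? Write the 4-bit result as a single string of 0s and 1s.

1000

s1 (pos 1,3,5,7,9,11,13,15): 0⊕1⊕1⊕1⊕0⊕0⊕0⊕1 = 0
s2 (pos 2,3,6,7,10,11,14,15): 1⊕1⊕1⊕1⊕1⊕0⊕0⊕1 = 0
s4 (pos 4,5,6,7,12,13,14,15): 1⊕1⊕1⊕1⊕1⊕0⊕0⊕1 = 0
s8 (pos 8,9,10,11,12,13,14,15): 0⊕0⊕1⊕0⊕1⊕0⊕0⊕1 = 1
Syndrome s8…s1 = 1000 → error at position 8.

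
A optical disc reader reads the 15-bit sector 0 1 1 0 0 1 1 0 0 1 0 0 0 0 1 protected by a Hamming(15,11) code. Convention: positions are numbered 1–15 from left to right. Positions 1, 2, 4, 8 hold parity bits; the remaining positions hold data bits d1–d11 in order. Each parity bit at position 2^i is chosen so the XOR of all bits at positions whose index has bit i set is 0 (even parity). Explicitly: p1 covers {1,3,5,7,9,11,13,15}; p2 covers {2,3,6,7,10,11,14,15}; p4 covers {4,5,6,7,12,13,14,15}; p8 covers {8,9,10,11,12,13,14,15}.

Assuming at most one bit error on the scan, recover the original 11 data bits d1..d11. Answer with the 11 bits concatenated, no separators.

11110100001

s1 (pos 1,3,5,7,9,11,13,15): 0⊕1⊕0⊕1⊕0⊕0⊕0⊕1 = 1
s2 (pos 2,3,6,7,10,11,14,15): 1⊕1⊕1⊕1⊕1⊕0⊕0⊕1 = 0
s4 (pos 4,5,6,7,12,13,14,15): 0⊕0⊕1⊕1⊕0⊕0⊕0⊕1 = 1
s8 (pos 8,9,10,11,12,13,14,15): 0⊕0⊕1⊕0⊕0⊕0⊕0⊕1 = 0
Syndrome s8…s1 = 0101 → error at position 5.
Flip position 5: 011001100100001 → 011011100100001
Read data bits from positions 3,5,6,7,9,10,11,12,13,14,15: 11110100001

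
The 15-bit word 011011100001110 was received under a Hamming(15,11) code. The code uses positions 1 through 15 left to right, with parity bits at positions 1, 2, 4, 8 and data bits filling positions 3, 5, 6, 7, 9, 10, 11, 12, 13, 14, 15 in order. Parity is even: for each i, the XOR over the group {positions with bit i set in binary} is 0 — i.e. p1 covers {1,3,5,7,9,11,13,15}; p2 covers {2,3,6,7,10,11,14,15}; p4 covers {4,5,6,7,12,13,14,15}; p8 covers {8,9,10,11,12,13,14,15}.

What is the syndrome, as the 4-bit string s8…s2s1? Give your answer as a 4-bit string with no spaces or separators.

s1 (pos 1,3,5,7,9,11,13,15): 0⊕1⊕1⊕1⊕0⊕0⊕1⊕0 = 0
s2 (pos 2,3,6,7,10,11,14,15): 1⊕1⊕1⊕1⊕0⊕0⊕1⊕0 = 1
s4 (pos 4,5,6,7,12,13,14,15): 0⊕1⊕1⊕1⊕1⊕1⊕1⊕0 = 0
s8 (pos 8,9,10,11,12,13,14,15): 0⊕0⊕0⊕0⊕1⊕1⊕1⊕0 = 1
Syndrome s8…s1 = 1010 → error at position 10.

1010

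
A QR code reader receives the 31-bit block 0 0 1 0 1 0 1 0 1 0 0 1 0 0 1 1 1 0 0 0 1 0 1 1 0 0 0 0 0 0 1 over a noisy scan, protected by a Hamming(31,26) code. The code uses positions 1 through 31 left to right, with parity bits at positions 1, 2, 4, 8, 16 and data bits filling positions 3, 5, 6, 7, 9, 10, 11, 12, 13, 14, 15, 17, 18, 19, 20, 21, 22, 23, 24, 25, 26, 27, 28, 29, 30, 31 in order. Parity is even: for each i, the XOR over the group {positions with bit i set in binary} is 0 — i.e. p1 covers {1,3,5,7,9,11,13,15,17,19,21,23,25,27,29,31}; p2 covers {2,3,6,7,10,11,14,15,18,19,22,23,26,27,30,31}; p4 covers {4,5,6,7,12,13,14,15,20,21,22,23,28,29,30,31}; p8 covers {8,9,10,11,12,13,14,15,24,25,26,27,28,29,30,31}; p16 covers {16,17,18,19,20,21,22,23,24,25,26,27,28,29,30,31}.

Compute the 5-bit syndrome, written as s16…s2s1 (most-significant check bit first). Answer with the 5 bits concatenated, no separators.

s1 (pos 1,3,5,7,9,11,13,15,17,19,21,23,25,27,29,31): 0⊕1⊕1⊕1⊕1⊕0⊕0⊕1⊕1⊕0⊕1⊕1⊕0⊕0⊕0⊕1 = 1
s2 (pos 2,3,6,7,10,11,14,15,18,19,22,23,26,27,30,31): 0⊕1⊕0⊕1⊕0⊕0⊕0⊕1⊕0⊕0⊕0⊕1⊕0⊕0⊕0⊕1 = 1
s4 (pos 4,5,6,7,12,13,14,15,20,21,22,23,28,29,30,31): 0⊕1⊕0⊕1⊕1⊕0⊕0⊕1⊕0⊕1⊕0⊕1⊕0⊕0⊕0⊕1 = 1
s8 (pos 8,9,10,11,12,13,14,15,24,25,26,27,28,29,30,31): 0⊕1⊕0⊕0⊕1⊕0⊕0⊕1⊕1⊕0⊕0⊕0⊕0⊕0⊕0⊕1 = 1
s16 (pos 16,17,18,19,20,21,22,23,24,25,26,27,28,29,30,31): 1⊕1⊕0⊕0⊕0⊕1⊕0⊕1⊕1⊕0⊕0⊕0⊕0⊕0⊕0⊕1 = 0
Syndrome s16…s1 = 01111 → error at position 15.

01111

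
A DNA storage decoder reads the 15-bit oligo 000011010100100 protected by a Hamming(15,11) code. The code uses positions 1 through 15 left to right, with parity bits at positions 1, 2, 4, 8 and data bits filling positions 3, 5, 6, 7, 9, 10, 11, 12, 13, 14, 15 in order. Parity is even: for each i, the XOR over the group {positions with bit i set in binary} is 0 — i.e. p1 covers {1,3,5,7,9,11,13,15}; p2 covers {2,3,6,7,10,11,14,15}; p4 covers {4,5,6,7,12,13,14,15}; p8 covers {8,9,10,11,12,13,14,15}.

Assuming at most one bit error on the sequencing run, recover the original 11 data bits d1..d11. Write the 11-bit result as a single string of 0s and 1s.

s1 (pos 1,3,5,7,9,11,13,15): 0⊕0⊕1⊕0⊕0⊕0⊕1⊕0 = 0
s2 (pos 2,3,6,7,10,11,14,15): 0⊕0⊕1⊕0⊕1⊕0⊕0⊕0 = 0
s4 (pos 4,5,6,7,12,13,14,15): 0⊕1⊕1⊕0⊕0⊕1⊕0⊕0 = 1
s8 (pos 8,9,10,11,12,13,14,15): 1⊕0⊕1⊕0⊕0⊕1⊕0⊕0 = 1
Syndrome s8…s1 = 1100 → error at position 12.
Flip position 12: 000011010100100 → 000011010101100
Read data bits from positions 3,5,6,7,9,10,11,12,13,14,15: 01100101100

01100101100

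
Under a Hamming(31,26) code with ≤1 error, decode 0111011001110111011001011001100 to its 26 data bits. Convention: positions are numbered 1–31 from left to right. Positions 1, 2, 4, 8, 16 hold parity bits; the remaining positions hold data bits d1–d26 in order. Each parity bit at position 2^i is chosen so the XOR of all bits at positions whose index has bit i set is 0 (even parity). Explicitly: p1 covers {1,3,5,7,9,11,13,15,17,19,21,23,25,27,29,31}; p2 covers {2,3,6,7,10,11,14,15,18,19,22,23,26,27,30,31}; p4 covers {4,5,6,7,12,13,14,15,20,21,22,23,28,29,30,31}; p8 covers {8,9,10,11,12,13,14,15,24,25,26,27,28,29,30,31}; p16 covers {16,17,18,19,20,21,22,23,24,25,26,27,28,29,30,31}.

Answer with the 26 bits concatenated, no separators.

10110111010011001011001100

s1 (pos 1,3,5,7,9,11,13,15,17,19,21,23,25,27,29,31): 0⊕1⊕0⊕1⊕0⊕1⊕0⊕1⊕0⊕1⊕0⊕0⊕1⊕0⊕1⊕0 = 1
s2 (pos 2,3,6,7,10,11,14,15,18,19,22,23,26,27,30,31): 1⊕1⊕1⊕1⊕1⊕1⊕1⊕1⊕1⊕1⊕1⊕0⊕0⊕0⊕0⊕0 = 1
s4 (pos 4,5,6,7,12,13,14,15,20,21,22,23,28,29,30,31): 1⊕0⊕1⊕1⊕1⊕0⊕1⊕1⊕0⊕0⊕1⊕0⊕1⊕1⊕0⊕0 = 1
s8 (pos 8,9,10,11,12,13,14,15,24,25,26,27,28,29,30,31): 0⊕0⊕1⊕1⊕1⊕0⊕1⊕1⊕1⊕1⊕0⊕0⊕1⊕1⊕0⊕0 = 1
s16 (pos 16,17,18,19,20,21,22,23,24,25,26,27,28,29,30,31): 1⊕0⊕1⊕1⊕0⊕0⊕1⊕0⊕1⊕1⊕0⊕0⊕1⊕1⊕0⊕0 = 0
Syndrome s16…s1 = 01111 → error at position 15.
Flip position 15: 0111011001110111011001011001100 → 0111011001110101011001011001100
Read data bits from positions 3,5,6,7,9,10,11,12,13,14,15,17,18,19,20,21,22,23,24,25,26,27,28,29,30,31: 10110111010011001011001100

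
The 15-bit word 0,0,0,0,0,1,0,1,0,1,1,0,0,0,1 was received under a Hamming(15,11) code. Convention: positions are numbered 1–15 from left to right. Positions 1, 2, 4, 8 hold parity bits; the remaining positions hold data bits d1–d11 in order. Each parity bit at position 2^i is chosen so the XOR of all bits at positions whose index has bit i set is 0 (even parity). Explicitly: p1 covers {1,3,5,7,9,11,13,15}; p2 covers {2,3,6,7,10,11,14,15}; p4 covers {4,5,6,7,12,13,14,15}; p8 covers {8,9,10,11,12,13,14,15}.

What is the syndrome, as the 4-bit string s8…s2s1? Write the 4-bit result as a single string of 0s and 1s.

s1 (pos 1,3,5,7,9,11,13,15): 0⊕0⊕0⊕0⊕0⊕1⊕0⊕1 = 0
s2 (pos 2,3,6,7,10,11,14,15): 0⊕0⊕1⊕0⊕1⊕1⊕0⊕1 = 0
s4 (pos 4,5,6,7,12,13,14,15): 0⊕0⊕1⊕0⊕0⊕0⊕0⊕1 = 0
s8 (pos 8,9,10,11,12,13,14,15): 1⊕0⊕1⊕1⊕0⊕0⊕0⊕1 = 0
Syndrome s8…s1 = 0000 → no error.

0000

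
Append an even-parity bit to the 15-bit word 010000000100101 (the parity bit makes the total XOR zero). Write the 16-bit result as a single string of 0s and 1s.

XOR of the 15 data bits: 0⊕1⊕0⊕0⊕0⊕0⊕0⊕0⊕0⊕1⊕0⊕0⊕1⊕0⊕1 = 0
Parity bit = 0 (so all 16 bits XOR to 0).

0100000001001010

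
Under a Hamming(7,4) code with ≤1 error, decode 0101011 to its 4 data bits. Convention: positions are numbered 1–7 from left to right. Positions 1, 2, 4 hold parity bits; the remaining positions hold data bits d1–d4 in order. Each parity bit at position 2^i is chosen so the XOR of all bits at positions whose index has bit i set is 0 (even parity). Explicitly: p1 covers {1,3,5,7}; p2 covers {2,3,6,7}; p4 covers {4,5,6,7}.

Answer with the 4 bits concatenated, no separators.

0010

s1 (pos 1,3,5,7): 0⊕0⊕0⊕1 = 1
s2 (pos 2,3,6,7): 1⊕0⊕1⊕1 = 1
s4 (pos 4,5,6,7): 1⊕0⊕1⊕1 = 1
Syndrome s4…s1 = 111 → error at position 7.
Flip position 7: 0101011 → 0101010
Read data bits from positions 3,5,6,7: 0010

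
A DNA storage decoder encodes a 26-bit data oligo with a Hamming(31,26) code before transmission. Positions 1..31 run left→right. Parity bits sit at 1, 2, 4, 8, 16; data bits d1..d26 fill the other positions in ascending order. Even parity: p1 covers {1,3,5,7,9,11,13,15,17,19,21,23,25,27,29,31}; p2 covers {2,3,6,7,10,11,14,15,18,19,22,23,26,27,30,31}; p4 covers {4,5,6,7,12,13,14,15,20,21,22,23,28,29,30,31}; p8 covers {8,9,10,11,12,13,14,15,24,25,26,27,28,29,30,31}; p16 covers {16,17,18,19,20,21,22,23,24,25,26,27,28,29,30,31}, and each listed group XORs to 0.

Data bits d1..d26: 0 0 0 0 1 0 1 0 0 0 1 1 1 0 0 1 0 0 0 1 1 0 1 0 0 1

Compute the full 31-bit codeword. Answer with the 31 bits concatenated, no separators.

Place data at non-parity positions: p1 p2 0 p4 0 0 0 p8 1 0 1 0 0 0 1 p16 1 1 0 0 1 0 0 0 1 1 0 1 0 0 1
p1 (pos 1,3,5,7,9,11,13,15,17,19,21,23,25,27,29,31): XOR of data positions = 0⊕0⊕0⊕1⊕1⊕0⊕1⊕1⊕0⊕1⊕0⊕1⊕0⊕0⊕1 = 1
p2 (pos 2,3,6,7,10,11,14,15,18,19,22,23,26,27,30,31): XOR of data positions = 0⊕0⊕0⊕0⊕1⊕0⊕1⊕1⊕0⊕0⊕0⊕1⊕0⊕0⊕1 = 1
p4 (pos 4,5,6,7,12,13,14,15,20,21,22,23,28,29,30,31): XOR of data positions = 0⊕0⊕0⊕0⊕0⊕0⊕1⊕0⊕1⊕0⊕0⊕1⊕0⊕0⊕1 = 0
p8 (pos 8,9,10,11,12,13,14,15,24,25,26,27,28,29,30,31): XOR of data positions = 1⊕0⊕1⊕0⊕0⊕0⊕1⊕0⊕1⊕1⊕0⊕1⊕0⊕0⊕1 = 1
p16 (pos 16,17,18,19,20,21,22,23,24,25,26,27,28,29,30,31): XOR of data positions = 1⊕1⊕0⊕0⊕1⊕0⊕0⊕0⊕1⊕1⊕0⊕1⊕0⊕0⊕1 = 1
Codeword: 1100000110100011110010001101001

1100000110100011110010001101001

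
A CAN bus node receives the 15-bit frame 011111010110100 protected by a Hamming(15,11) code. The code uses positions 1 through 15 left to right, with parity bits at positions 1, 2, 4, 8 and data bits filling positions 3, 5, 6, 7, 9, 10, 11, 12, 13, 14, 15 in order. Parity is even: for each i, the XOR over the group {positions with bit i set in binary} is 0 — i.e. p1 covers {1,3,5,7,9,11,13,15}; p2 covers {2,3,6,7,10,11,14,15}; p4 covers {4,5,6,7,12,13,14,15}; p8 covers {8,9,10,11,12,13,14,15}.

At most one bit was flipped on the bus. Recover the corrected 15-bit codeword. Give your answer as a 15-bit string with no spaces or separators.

001111010110100

s1 (pos 1,3,5,7,9,11,13,15): 0⊕1⊕1⊕0⊕0⊕1⊕1⊕0 = 0
s2 (pos 2,3,6,7,10,11,14,15): 1⊕1⊕1⊕0⊕1⊕1⊕0⊕0 = 1
s4 (pos 4,5,6,7,12,13,14,15): 1⊕1⊕1⊕0⊕0⊕1⊕0⊕0 = 0
s8 (pos 8,9,10,11,12,13,14,15): 1⊕0⊕1⊕1⊕0⊕1⊕0⊕0 = 0
Syndrome s8…s1 = 0010 → error at position 2.
Flip position 2: 011111010110100 → 001111010110100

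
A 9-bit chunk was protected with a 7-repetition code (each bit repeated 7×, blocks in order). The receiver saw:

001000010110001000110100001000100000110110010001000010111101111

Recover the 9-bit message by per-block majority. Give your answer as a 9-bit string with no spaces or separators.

Block 1 (0010000): 1 one → 0
Block 2 (1011000): 3 ones → 0
Block 3 (1000110): 3 ones → 0
Block 4 (1000010): 2 ones → 0
Block 5 (0010000): 1 one → 0
Block 6 (0110110): 4 ones → 1
Block 7 (0100010): 2 ones → 0
Block 8 (0001011): 3 ones → 0
Block 9 (1101111): 6 ones → 1

000001001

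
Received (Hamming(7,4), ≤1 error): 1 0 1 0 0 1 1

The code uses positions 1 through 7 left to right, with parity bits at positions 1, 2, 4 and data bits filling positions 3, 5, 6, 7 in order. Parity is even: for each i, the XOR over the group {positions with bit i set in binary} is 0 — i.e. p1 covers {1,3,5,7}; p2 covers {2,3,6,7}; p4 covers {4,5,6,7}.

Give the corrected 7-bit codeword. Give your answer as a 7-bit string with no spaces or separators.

1000011

s1 (pos 1,3,5,7): 1⊕1⊕0⊕1 = 1
s2 (pos 2,3,6,7): 0⊕1⊕1⊕1 = 1
s4 (pos 4,5,6,7): 0⊕0⊕1⊕1 = 0
Syndrome s4…s1 = 011 → error at position 3.
Flip position 3: 1010011 → 1000011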